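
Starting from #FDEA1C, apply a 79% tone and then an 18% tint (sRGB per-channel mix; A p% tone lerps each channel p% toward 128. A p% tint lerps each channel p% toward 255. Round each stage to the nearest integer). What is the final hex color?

#FDEA1C is rgb(253, 234, 28).
A 79% tone moves each channel 79% toward 128:
  R: 253 + 0.79×(128−253) = 253 − 98.75 = 154.25 → 154
  G: 234 + 0.79×(128−234) = 234 − 83.74 = 150.26 → 150
  B: 28 + 79 = 107 → 107
After the tone: rgb(154, 150, 107) = #9A966B.
An 18% tint moves each channel 18% toward 255:
  R: 154 + 18.18 = 172.18 → 172
  G: 150 + 0.18×(255−150) = 150 + 18.9 = 168.9 → 169
  B: 107 + 0.18×(255−107) = 107 + 26.64 = 133.64 → 134
rgb(172, 169, 134) = #ACA986.

#ACA986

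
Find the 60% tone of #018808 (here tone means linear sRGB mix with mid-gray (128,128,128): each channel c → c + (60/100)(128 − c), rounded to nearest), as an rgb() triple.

#018808 is rgb(1, 136, 8).
A 60% tone moves each channel 60% toward 128:
  R: 1 + 0.6×(128−1) = 1 + 76.2 = 77.2 → 77
  G: 136 − 4.8 = 131.2 → 131
  B: 8 + 0.6×(128−8) = 8 + 72 = 80 → 80

rgb(77, 131, 80)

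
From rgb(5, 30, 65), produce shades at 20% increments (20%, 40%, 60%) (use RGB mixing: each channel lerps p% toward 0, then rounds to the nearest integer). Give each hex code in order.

20%: (5 − 1 = 4→4, 30 − 6 = 24→24, 65 − 13 = 52→52) → #041834
40%: (5 − 2 = 3→3, 30 − 12 = 18→18, 65 − 26 = 39→39) → #031227
60%: (5 − 3 = 2→2, 30 − 18 = 12→12, 65 − 39 = 26→26) → #020c1a

#041834, #031227, #020c1a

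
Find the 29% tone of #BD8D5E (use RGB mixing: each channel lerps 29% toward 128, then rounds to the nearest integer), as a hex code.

#BD8D5E is rgb(189, 141, 94).
Lerp each channel 29% toward 128:
  R: 189 − 17.69 = 171.31 → 171
  G: 141 + 0.29×(128−141) = 141 − 3.77 = 137.23 → 137
  B: 94 + 0.29×(128−94) = 94 + 9.86 = 103.86 → 104
rgb(171, 137, 104) = #AB8968.

#AB8968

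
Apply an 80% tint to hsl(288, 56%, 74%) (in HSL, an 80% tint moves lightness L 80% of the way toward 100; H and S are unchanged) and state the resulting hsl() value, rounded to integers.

hsl(288, 56%, 95%)

L moves 80% from 74 toward 100: 74 + 20.8 = 94.8 → 95.
H and S are unchanged.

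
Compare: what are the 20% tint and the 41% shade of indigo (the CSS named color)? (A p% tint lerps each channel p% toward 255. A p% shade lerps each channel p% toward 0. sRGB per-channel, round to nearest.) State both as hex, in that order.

#6F339B, #2C004D

CSS indigo is rgb(75, 0, 130).
20% tint:
  R: 75 + 0.2×(255−75) = 75 + 36 = 111 → 111
  G: 0 + 51 = 51 → 51
  B: 130 + 25 = 155 → 155
  → #6F339B
41% shade:
  R: 75 + 0.41×(0−75) = 75 − 30.75 = 44.25 → 44
  G: 0 + 0.41×(0−0) = 0 + 0 = 0 → 0
  B: 130 + 0.41×(0−130) = 130 − 53.3 = 76.7 → 77
  → #2C004D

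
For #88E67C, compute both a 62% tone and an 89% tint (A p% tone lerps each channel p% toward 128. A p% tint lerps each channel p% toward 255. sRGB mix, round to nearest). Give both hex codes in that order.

#83A77E, #F2FCF1

#88E67C is rgb(136, 230, 124).
62% tone:
  R: 136 + 0.62×(128−136) = 136 − 4.96 = 131.04 → 131
  G: 230 − 63.24 = 166.76 → 167
  B: 124 + 2.48 = 126.48 → 126
  → #83A77E
89% tint:
  R: 136 + 0.89×(255−136) = 136 + 105.91 = 241.91 → 242
  G: 230 + 22.25 = 252.25 → 252
  B: 124 + 0.89×(255−124) = 124 + 116.59 = 240.59 → 241
  → #F2FCF1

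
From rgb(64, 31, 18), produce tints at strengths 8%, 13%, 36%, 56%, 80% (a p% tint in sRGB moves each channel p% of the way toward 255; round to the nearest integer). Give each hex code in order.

#4F3125, #593C31, #857067, #AB9C97, #D9D2D0

8%: (64 + 15.28 = 79.28→79, 31 + 17.92 = 48.92→49, 18 + 18.96 = 36.96→37) → #4F3125
13%: (64 + 24.83 = 88.83→89, 31 + 29.12 = 60.12→60, 18 + 30.81 = 48.81→49) → #593C31
36%: (64 + 68.76 = 132.76→133, 31 + 80.64 = 111.64→112, 18 + 85.32 = 103.32→103) → #857067
56%: (64 + 106.96 = 170.96→171, 31 + 125.44 = 156.44→156, 18 + 132.72 = 150.72→151) → #AB9C97
80%: (64 + 152.8 = 216.8→217, 31 + 179.2 = 210.2→210, 18 + 189.6 = 207.6→208) → #D9D2D0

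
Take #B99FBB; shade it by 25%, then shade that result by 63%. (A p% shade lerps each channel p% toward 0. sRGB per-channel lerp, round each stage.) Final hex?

#332C34

#B99FBB is rgb(185, 159, 187).
Lerp each channel 25% toward 0:
  R: 185 − 46.25 = 138.75 → 139
  G: 159 + 0.25×(0−159) = 159 − 39.75 = 119.25 → 119
  B: 187 + 0.25×(0−187) = 187 − 46.75 = 140.25 → 140
After the shade: rgb(139, 119, 140) = #8B778C.
Lerp each channel 63% toward 0:
  R: 139 + 0.63×(0−139) = 139 − 87.57 = 51.43 → 51
  G: 119 + 0.63×(0−119) = 119 − 74.97 = 44.03 → 44
  B: 140 + 0.63×(0−140) = 140 − 88.2 = 51.8 → 52
rgb(51, 44, 52) = #332C34.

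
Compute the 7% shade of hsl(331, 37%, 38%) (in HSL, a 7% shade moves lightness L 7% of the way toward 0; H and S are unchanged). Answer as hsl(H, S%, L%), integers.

L moves 7% from 38 toward 0: 38 − 2.66 = 35.34 → 35.
H and S are unchanged.

hsl(331, 37%, 35%)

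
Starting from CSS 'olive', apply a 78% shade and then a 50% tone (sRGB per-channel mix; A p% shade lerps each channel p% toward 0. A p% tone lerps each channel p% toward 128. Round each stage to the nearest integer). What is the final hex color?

#4E4E40

CSS olive is rgb(128, 128, 0).
Lerp each channel 78% toward 0:
  R: 128 − 99.84 = 28.16 → 28
  G: 128 + 0.78×(0−128) = 128 − 99.84 = 28.16 → 28
  B: 0 + 0 = 0 → 0
After the shade: rgb(28, 28, 0) = #1C1C00.
A 50% tone moves each channel 50% toward 128:
  R: 28 + 0.5×(128−28) = 28 + 50 = 78 → 78
  G: 28 + 50 = 78 → 78
  B: 0 + 0.5×(128−0) = 0 + 64 = 64 → 64
rgb(78, 78, 64) = #4E4E40.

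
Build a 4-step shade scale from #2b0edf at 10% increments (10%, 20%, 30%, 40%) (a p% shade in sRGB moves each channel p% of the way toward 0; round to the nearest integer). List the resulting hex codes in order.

#270dc9, #220bb2, #1e0a9c, #1a0886

#2b0edf is rgb(43, 14, 223).
10%: (43 − 4.3 = 38.7→39, 14 − 1.4 = 12.6→13, 223 − 22.3 = 200.7→201) → #270dc9
20%: (43 − 8.6 = 34.4→34, 14 − 2.8 = 11.2→11, 223 − 44.6 = 178.4→178) → #220bb2
30%: (43 − 12.9 = 30.1→30, 14 − 4.2 = 9.8→10, 223 − 66.9 = 156.1→156) → #1e0a9c
40%: (43 − 17.2 = 25.8→26, 14 − 5.6 = 8.4→8, 223 − 89.2 = 133.8→134) → #1a0886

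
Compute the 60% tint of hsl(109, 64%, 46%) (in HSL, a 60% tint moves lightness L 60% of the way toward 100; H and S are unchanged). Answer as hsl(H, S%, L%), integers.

hsl(109, 64%, 78%)

L moves 60% from 46 toward 100: 46 + 32.4 = 78.4 → 78.
H and S are unchanged.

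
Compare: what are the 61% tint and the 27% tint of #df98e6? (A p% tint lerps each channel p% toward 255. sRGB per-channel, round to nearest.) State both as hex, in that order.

#f3d7f5, #e8b4ed

#df98e6 is rgb(223, 152, 230).
61% tint:
  R: 223 + 0.61×(255−223) = 223 + 19.52 = 242.52 → 243
  G: 152 + 0.61×(255−152) = 152 + 62.83 = 214.83 → 215
  B: 230 + 15.25 = 245.25 → 245
  → #f3d7f5
27% tint:
  R: 223 + 8.64 = 231.64 → 232
  G: 152 + 0.27×(255−152) = 152 + 27.81 = 179.81 → 180
  B: 230 + 6.75 = 236.75 → 237
  → #e8b4ed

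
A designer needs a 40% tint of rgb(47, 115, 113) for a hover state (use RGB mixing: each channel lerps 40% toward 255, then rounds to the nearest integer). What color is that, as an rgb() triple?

Per channel, c → c + 0.4(255 − c):
  R: 47 + 0.4×(255−47) = 47 + 83.2 = 130.2 → 130
  G: 115 + 0.4×(255−115) = 115 + 56 = 171 → 171
  B: 113 + 56.8 = 169.8 → 170

rgb(130, 171, 170)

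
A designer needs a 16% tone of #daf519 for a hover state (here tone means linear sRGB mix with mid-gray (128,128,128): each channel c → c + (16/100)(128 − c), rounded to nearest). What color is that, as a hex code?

#cce229

#daf519 is rgb(218, 245, 25).
A 16% tone moves each channel 16% toward 128:
  R: 218 − 14.4 = 203.6 → 204
  G: 245 + 0.16×(128−245) = 245 − 18.72 = 226.28 → 226
  B: 25 + 0.16×(128−25) = 25 + 16.48 = 41.48 → 41
rgb(204, 226, 41) = #cce229.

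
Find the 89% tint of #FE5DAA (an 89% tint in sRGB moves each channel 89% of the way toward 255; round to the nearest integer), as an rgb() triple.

#FE5DAA is rgb(254, 93, 170).
An 89% tint moves each channel 89% toward 255:
  R: 254 + 0.89×(255−254) = 254 + 0.89 = 254.89 → 255
  G: 93 + 0.89×(255−93) = 93 + 144.18 = 237.18 → 237
  B: 170 + 0.89×(255−170) = 170 + 75.65 = 245.65 → 246

rgb(255, 237, 246)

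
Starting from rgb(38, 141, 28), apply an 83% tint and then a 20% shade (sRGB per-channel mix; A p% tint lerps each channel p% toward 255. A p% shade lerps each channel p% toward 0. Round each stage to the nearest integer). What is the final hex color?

Lerp each channel 83% toward 255:
  R: 38 + 0.83×(255−38) = 38 + 180.11 = 218.11 → 218
  G: 141 + 94.62 = 235.62 → 236
  B: 28 + 188.41 = 216.41 → 216
After the tint: rgb(218, 236, 216) = #DAECD8.
Per channel, c → c + 0.2(0 − c):
  R: 218 − 43.6 = 174.4 → 174
  G: 236 + 0.2×(0−236) = 236 − 47.2 = 188.8 → 189
  B: 216 − 43.2 = 172.8 → 173
rgb(174, 189, 173) = #AEBDAD.

#AEBDAD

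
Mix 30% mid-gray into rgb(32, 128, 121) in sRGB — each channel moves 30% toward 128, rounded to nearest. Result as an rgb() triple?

A 30% tone moves each channel 30% toward 128:
  R: 32 + 28.8 = 60.8 → 61
  G: 128 + 0 = 128 → 128
  B: 121 + 2.1 = 123.1 → 123

rgb(61, 128, 123)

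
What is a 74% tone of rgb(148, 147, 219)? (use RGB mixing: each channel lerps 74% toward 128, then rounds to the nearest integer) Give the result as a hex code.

#858598

Per channel, c → c + 0.74(128 − c):
  R: 148 + 0.74×(128−148) = 148 − 14.8 = 133.2 → 133
  G: 147 − 14.06 = 132.94 → 133
  B: 219 − 67.34 = 151.66 → 152
rgb(133, 133, 152) = #858598.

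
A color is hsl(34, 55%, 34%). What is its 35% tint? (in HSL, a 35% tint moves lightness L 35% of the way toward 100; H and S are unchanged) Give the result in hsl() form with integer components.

L moves 35% from 34 toward 100: 34 + 23.1 = 57.1 → 57.
H and S are unchanged.

hsl(34, 55%, 57%)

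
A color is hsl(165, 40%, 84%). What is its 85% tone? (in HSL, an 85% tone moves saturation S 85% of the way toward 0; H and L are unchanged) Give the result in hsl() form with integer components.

S moves 85% from 40 toward 0: 40 − 34 = 6 → 6.
H and L are unchanged.

hsl(165, 6%, 84%)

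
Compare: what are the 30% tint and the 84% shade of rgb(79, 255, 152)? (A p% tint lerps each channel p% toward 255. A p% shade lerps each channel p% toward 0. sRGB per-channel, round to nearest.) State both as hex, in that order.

30% tint:
  R: 79 + 0.3×(255−79) = 79 + 52.8 = 131.8 → 132
  G: 255 + 0 = 255 → 255
  B: 152 + 0.3×(255−152) = 152 + 30.9 = 182.9 → 183
  → #84FFB7
84% shade:
  R: 79 + 0.84×(0−79) = 79 − 66.36 = 12.64 → 13
  G: 255 − 214.2 = 40.8 → 41
  B: 152 − 127.68 = 24.32 → 24
  → #0D2918

#84FFB7, #0D2918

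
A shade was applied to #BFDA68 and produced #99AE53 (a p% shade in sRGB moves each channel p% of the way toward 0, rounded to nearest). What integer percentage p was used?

20%

#BFDA68 is rgb(191, 218, 104); #99AE53 is rgb(153, 174, 83).
On the G channel (widest range): 174 ≈ 218 + (p/100)(0 − 218), so p ≈ 100×(174 − 218)/(0 − 218) = -4400/-218 = 20.18.
p = 20 reproduces all three channels after rounding.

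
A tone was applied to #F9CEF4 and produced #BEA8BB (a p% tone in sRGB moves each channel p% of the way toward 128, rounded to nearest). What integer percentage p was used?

#F9CEF4 is rgb(249, 206, 244); #BEA8BB is rgb(190, 168, 187).
On the R channel (widest range): 190 ≈ 249 + (p/100)(128 − 249), so p ≈ 100×(190 − 249)/(128 − 249) = -5900/-121 = 48.76.
p = 49 reproduces all three channels after rounding.

49%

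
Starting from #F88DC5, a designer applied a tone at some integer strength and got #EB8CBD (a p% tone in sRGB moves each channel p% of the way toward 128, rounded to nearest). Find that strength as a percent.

#F88DC5 is rgb(248, 141, 197); #EB8CBD is rgb(235, 140, 189).
On the R channel (widest range): 235 ≈ 248 + (p/100)(128 − 248), so p ≈ 100×(235 − 248)/(128 − 248) = -1300/-120 = 10.83.
p = 11 reproduces all three channels after rounding.

11%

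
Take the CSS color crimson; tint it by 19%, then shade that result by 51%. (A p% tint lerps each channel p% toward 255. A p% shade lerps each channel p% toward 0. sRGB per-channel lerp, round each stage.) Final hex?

#6F2030

CSS crimson is rgb(220, 20, 60).
A 19% tint moves each channel 19% toward 255:
  R: 220 + 6.65 = 226.65 → 227
  G: 20 + 0.19×(255−20) = 20 + 44.65 = 64.65 → 65
  B: 60 + 0.19×(255−60) = 60 + 37.05 = 97.05 → 97
After the tint: rgb(227, 65, 97) = #E34161.
A 51% shade moves each channel 51% toward 0:
  R: 227 + 0.51×(0−227) = 227 − 115.77 = 111.23 → 111
  G: 65 + 0.51×(0−65) = 65 − 33.15 = 31.85 → 32
  B: 97 + 0.51×(0−97) = 97 − 49.47 = 47.53 → 48
rgb(111, 32, 48) = #6F2030.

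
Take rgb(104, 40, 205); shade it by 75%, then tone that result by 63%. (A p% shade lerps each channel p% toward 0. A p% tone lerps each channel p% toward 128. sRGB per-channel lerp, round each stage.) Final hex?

Lerp each channel 75% toward 0:
  R: 104 + 0.75×(0−104) = 104 − 78 = 26 → 26
  G: 40 + 0.75×(0−40) = 40 − 30 = 10 → 10
  B: 205 − 153.75 = 51.25 → 51
After the shade: rgb(26, 10, 51) = #1A0A33.
Lerp each channel 63% toward 128:
  R: 26 + 64.26 = 90.26 → 90
  G: 10 + 0.63×(128−10) = 10 + 74.34 = 84.34 → 84
  B: 51 + 48.51 = 99.51 → 100
rgb(90, 84, 100) = #5A5464.

#5A5464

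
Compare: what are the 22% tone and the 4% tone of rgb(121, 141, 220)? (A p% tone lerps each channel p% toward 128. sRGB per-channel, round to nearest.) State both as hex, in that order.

22% tone:
  R: 121 + 1.54 = 122.54 → 123
  G: 141 − 2.86 = 138.14 → 138
  B: 220 + 0.22×(128−220) = 220 − 20.24 = 199.76 → 200
  → #7b8ac8
4% tone:
  R: 121 + 0.28 = 121.28 → 121
  G: 141 − 0.52 = 140.48 → 140
  B: 220 + 0.04×(128−220) = 220 − 3.68 = 216.32 → 216
  → #798cd8

#7b8ac8, #798cd8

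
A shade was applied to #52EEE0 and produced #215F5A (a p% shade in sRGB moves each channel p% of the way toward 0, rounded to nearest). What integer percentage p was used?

#52EEE0 is rgb(82, 238, 224); #215F5A is rgb(33, 95, 90).
On the G channel (widest range): 95 ≈ 238 + (p/100)(0 − 238), so p ≈ 100×(95 − 238)/(0 − 238) = -14300/-238 = 60.08.
p = 60 reproduces all three channels after rounding.

60%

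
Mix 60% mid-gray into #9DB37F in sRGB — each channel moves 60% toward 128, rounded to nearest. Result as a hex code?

#8C9480

#9DB37F is rgb(157, 179, 127).
Per channel, c → c + 0.6(128 − c):
  R: 157 + 0.6×(128−157) = 157 − 17.4 = 139.6 → 140
  G: 179 − 30.6 = 148.4 → 148
  B: 127 + 0.6×(128−127) = 127 + 0.6 = 127.6 → 128
rgb(140, 148, 128) = #8C9480.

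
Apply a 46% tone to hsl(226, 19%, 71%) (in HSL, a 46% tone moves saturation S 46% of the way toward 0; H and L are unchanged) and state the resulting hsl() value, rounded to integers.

hsl(226, 10%, 71%)

S moves 46% from 19 toward 0: 19 − 8.74 = 10.26 → 10.
H and L are unchanged.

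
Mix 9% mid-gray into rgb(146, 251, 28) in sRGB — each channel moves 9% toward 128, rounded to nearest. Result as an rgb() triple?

A 9% tone moves each channel 9% toward 128:
  R: 146 − 1.62 = 144.38 → 144
  G: 251 − 11.07 = 239.93 → 240
  B: 28 + 9 = 37 → 37

rgb(144, 240, 37)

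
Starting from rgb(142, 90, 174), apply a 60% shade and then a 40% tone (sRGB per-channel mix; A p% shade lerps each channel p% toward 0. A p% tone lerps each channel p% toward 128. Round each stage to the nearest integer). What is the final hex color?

Lerp each channel 60% toward 0:
  R: 142 − 85.2 = 56.8 → 57
  G: 90 − 54 = 36 → 36
  B: 174 + 0.6×(0−174) = 174 − 104.4 = 69.6 → 70
After the shade: rgb(57, 36, 70) = #392446.
A 40% tone moves each channel 40% toward 128:
  R: 57 + 0.4×(128−57) = 57 + 28.4 = 85.4 → 85
  G: 36 + 36.8 = 72.8 → 73
  B: 70 + 23.2 = 93.2 → 93
rgb(85, 73, 93) = #55495D.

#55495D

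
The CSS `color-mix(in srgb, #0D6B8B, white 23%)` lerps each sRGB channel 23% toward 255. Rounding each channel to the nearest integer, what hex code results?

#458DA6

#0D6B8B is rgb(13, 107, 139).
Per channel, c → c + 0.23(255 − c):
  R: 13 + 0.23×(255−13) = 13 + 55.66 = 68.66 → 69
  G: 107 + 34.04 = 141.04 → 141
  B: 139 + 0.23×(255−139) = 139 + 26.68 = 165.68 → 166
rgb(69, 141, 166) = #458DA6.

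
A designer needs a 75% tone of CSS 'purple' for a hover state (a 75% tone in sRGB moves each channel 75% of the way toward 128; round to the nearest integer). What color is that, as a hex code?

#806080

CSS purple is rgb(128, 0, 128).
A 75% tone moves each channel 75% toward 128:
  R: 128 + 0 = 128 → 128
  G: 0 + 0.75×(128−0) = 0 + 96 = 96 → 96
  B: 128 + 0.75×(128−128) = 128 + 0 = 128 → 128
rgb(128, 96, 128) = #806080.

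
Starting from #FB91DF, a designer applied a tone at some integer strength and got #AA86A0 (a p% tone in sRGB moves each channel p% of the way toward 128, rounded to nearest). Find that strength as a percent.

66%

#FB91DF is rgb(251, 145, 223); #AA86A0 is rgb(170, 134, 160).
On the R channel (widest range): 170 ≈ 251 + (p/100)(128 − 251), so p ≈ 100×(170 − 251)/(128 − 251) = -8100/-123 = 65.85.
p = 66 reproduces all three channels after rounding.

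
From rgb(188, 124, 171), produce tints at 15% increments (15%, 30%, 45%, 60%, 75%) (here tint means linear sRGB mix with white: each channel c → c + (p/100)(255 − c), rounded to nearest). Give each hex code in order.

15%: (188 + 10.05 = 198.05→198, 124 + 19.65 = 143.65→144, 171 + 12.6 = 183.6→184) → #C690B8
30%: (188 + 20.1 = 208.1→208, 124 + 39.3 = 163.3→163, 171 + 25.2 = 196.2→196) → #D0A3C4
45%: (188 + 30.15 = 218.15→218, 124 + 58.95 = 182.95→183, 171 + 37.8 = 208.8→209) → #DAB7D1
60%: (188 + 40.2 = 228.2→228, 124 + 78.6 = 202.6→203, 171 + 50.4 = 221.4→221) → #E4CBDD
75%: (188 + 50.25 = 238.25→238, 124 + 98.25 = 222.25→222, 171 + 63 = 234→234) → #EEDEEA

#C690B8, #D0A3C4, #DAB7D1, #E4CBDD, #EEDEEA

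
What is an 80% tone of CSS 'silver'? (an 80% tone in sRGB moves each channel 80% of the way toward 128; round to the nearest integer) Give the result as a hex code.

#8d8d8d

CSS silver is rgb(192, 192, 192).
Per channel, c → c + 0.8(128 − c):
  R: 192 + 0.8×(128−192) = 192 − 51.2 = 140.8 → 141
  G: 192 − 51.2 = 140.8 → 141
  B: 192 + 0.8×(128−192) = 192 − 51.2 = 140.8 → 141
rgb(141, 141, 141) = #8d8d8d.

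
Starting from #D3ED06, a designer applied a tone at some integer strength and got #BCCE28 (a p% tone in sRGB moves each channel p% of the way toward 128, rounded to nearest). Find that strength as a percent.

#D3ED06 is rgb(211, 237, 6); #BCCE28 is rgb(188, 206, 40).
On the B channel (widest range): 40 ≈ 6 + (p/100)(128 − 6), so p ≈ 100×(40 − 6)/(128 − 6) = 3400/122 = 27.87.
p = 28 reproduces all three channels after rounding.

28%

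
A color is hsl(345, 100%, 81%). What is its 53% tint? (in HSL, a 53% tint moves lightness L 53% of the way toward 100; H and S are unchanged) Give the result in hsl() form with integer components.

hsl(345, 100%, 91%)

L moves 53% from 81 toward 100: 81 + 10.07 = 91.07 → 91.
H and S are unchanged.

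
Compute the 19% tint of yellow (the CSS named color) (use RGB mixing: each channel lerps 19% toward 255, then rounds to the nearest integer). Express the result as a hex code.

CSS yellow is rgb(255, 255, 0).
Per channel, c → c + 0.19(255 − c):
  R: 255 + 0.19×(255−255) = 255 + 0 = 255 → 255
  G: 255 + 0.19×(255−255) = 255 + 0 = 255 → 255
  B: 0 + 48.45 = 48.45 → 48
rgb(255, 255, 48) = #ffff30.

#ffff30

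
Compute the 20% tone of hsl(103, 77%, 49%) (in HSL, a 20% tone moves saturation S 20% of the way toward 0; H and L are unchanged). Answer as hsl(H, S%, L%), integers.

S moves 20% from 77 toward 0: 77 − 15.4 = 61.6 → 62.
H and L are unchanged.

hsl(103, 62%, 49%)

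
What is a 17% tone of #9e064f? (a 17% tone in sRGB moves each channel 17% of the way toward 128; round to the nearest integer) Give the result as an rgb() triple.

#9e064f is rgb(158, 6, 79).
Per channel, c → c + 0.17(128 − c):
  R: 158 − 5.1 = 152.9 → 153
  G: 6 + 0.17×(128−6) = 6 + 20.74 = 26.74 → 27
  B: 79 + 8.33 = 87.33 → 87

rgb(153, 27, 87)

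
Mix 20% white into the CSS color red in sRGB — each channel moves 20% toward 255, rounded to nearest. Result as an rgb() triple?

rgb(255, 51, 51)

CSS red is rgb(255, 0, 0).
A 20% tint moves each channel 20% toward 255:
  R: 255 + 0.2×(255−255) = 255 + 0 = 255 → 255
  G: 0 + 51 = 51 → 51
  B: 0 + 0.2×(255−0) = 0 + 51 = 51 → 51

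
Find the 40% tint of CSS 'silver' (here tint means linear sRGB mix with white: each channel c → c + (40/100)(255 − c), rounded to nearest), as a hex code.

CSS silver is rgb(192, 192, 192).
Lerp each channel 40% toward 255:
  R: 192 + 0.4×(255−192) = 192 + 25.2 = 217.2 → 217
  G: 192 + 0.4×(255−192) = 192 + 25.2 = 217.2 → 217
  B: 192 + 0.4×(255−192) = 192 + 25.2 = 217.2 → 217
rgb(217, 217, 217) = #d9d9d9.

#d9d9d9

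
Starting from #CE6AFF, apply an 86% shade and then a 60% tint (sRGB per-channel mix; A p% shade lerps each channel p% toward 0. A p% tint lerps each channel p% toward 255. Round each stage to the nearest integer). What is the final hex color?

#CE6AFF is rgb(206, 106, 255).
Per channel, c → c + 0.86(0 − c):
  R: 206 + 0.86×(0−206) = 206 − 177.16 = 28.84 → 29
  G: 106 + 0.86×(0−106) = 106 − 91.16 = 14.84 → 15
  B: 255 − 219.3 = 35.7 → 36
After the shade: rgb(29, 15, 36) = #1D0F24.
Lerp each channel 60% toward 255:
  R: 29 + 135.6 = 164.6 → 165
  G: 15 + 0.6×(255−15) = 15 + 144 = 159 → 159
  B: 36 + 131.4 = 167.4 → 167
rgb(165, 159, 167) = #A59FA7.

#A59FA7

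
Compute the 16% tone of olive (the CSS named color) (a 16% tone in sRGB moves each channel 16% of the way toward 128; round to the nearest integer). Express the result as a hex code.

CSS olive is rgb(128, 128, 0).
Lerp each channel 16% toward 128:
  R: 128 + 0 = 128 → 128
  G: 128 + 0.16×(128−128) = 128 + 0 = 128 → 128
  B: 0 + 0.16×(128−0) = 0 + 20.48 = 20.48 → 20
rgb(128, 128, 20) = #808014.

#808014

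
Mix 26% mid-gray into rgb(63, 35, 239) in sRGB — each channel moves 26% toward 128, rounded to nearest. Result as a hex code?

A 26% tone moves each channel 26% toward 128:
  R: 63 + 0.26×(128−63) = 63 + 16.9 = 79.9 → 80
  G: 35 + 0.26×(128−35) = 35 + 24.18 = 59.18 → 59
  B: 239 + 0.26×(128−239) = 239 − 28.86 = 210.14 → 210
rgb(80, 59, 210) = #503BD2.

#503BD2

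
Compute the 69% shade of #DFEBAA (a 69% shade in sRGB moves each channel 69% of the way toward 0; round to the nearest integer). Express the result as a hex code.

#454935

#DFEBAA is rgb(223, 235, 170).
A 69% shade moves each channel 69% toward 0:
  R: 223 − 153.87 = 69.13 → 69
  G: 235 + 0.69×(0−235) = 235 − 162.15 = 72.85 → 73
  B: 170 + 0.69×(0−170) = 170 − 117.3 = 52.7 → 53
rgb(69, 73, 53) = #454935.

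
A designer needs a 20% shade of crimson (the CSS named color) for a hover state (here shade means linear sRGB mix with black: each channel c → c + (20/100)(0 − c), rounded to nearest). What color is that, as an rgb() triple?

CSS crimson is rgb(220, 20, 60).
A 20% shade moves each channel 20% toward 0:
  R: 220 + 0.2×(0−220) = 220 − 44 = 176 → 176
  G: 20 − 4 = 16 → 16
  B: 60 − 12 = 48 → 48

rgb(176, 16, 48)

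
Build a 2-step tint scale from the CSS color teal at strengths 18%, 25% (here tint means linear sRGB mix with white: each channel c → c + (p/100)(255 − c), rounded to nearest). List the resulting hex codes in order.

CSS teal is rgb(0, 128, 128).
18%: (0 + 45.9 = 45.9→46, 128 + 22.86 = 150.86→151, 128 + 22.86 = 150.86→151) → #2E9797
25%: (0 + 63.75 = 63.75→64, 128 + 31.75 = 159.75→160, 128 + 31.75 = 159.75→160) → #40A0A0

#2E9797, #40A0A0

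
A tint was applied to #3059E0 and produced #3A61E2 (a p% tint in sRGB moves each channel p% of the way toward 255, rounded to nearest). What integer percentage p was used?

5%

#3059E0 is rgb(48, 89, 224); #3A61E2 is rgb(58, 97, 226).
On the R channel (widest range): 58 ≈ 48 + (p/100)(255 − 48), so p ≈ 100×(58 − 48)/(255 − 48) = 1000/207 = 4.83.
p = 5 reproduces all three channels after rounding.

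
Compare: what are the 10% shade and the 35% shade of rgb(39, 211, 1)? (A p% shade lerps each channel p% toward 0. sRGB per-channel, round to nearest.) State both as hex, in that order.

#23BE01, #198901

10% shade:
  R: 39 + 0.1×(0−39) = 39 − 3.9 = 35.1 → 35
  G: 211 + 0.1×(0−211) = 211 − 21.1 = 189.9 → 190
  B: 1 + 0.1×(0−1) = 1 − 0.1 = 0.9 → 1
  → #23BE01
35% shade:
  R: 39 − 13.65 = 25.35 → 25
  G: 211 − 73.85 = 137.15 → 137
  B: 1 + 0.35×(0−1) = 1 − 0.35 = 0.65 → 1
  → #198901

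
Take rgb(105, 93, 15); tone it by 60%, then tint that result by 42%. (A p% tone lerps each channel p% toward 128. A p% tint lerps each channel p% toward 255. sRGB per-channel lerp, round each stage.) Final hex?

#B0AD9B

Per channel, c → c + 0.6(128 − c):
  R: 105 + 13.8 = 118.8 → 119
  G: 93 + 0.6×(128−93) = 93 + 21 = 114 → 114
  B: 15 + 0.6×(128−15) = 15 + 67.8 = 82.8 → 83
After the tone: rgb(119, 114, 83) = #777253.
A 42% tint moves each channel 42% toward 255:
  R: 119 + 0.42×(255−119) = 119 + 57.12 = 176.12 → 176
  G: 114 + 0.42×(255−114) = 114 + 59.22 = 173.22 → 173
  B: 83 + 0.42×(255−83) = 83 + 72.24 = 155.24 → 155
rgb(176, 173, 155) = #B0AD9B.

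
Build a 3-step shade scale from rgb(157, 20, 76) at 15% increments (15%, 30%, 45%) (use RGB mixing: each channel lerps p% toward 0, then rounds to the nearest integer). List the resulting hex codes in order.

15%: (157 − 23.55 = 133.45→133, 20 − 3 = 17→17, 76 − 11.4 = 64.6→65) → #851141
30%: (157 − 47.1 = 109.9→110, 20 − 6 = 14→14, 76 − 22.8 = 53.2→53) → #6e0e35
45%: (157 − 70.65 = 86.35→86, 20 − 9 = 11→11, 76 − 34.2 = 41.8→42) → #560b2a

#851141, #6e0e35, #560b2a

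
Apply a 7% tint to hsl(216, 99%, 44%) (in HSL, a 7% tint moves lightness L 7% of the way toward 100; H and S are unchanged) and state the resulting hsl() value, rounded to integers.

hsl(216, 99%, 48%)

L moves 7% from 44 toward 100: 44 + 3.92 = 47.92 → 48.
H and S are unchanged.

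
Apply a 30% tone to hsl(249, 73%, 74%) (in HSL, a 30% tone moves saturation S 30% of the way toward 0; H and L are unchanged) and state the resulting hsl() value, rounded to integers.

hsl(249, 51%, 74%)

S moves 30% from 73 toward 0: 73 − 21.9 = 51.1 → 51.
H and L are unchanged.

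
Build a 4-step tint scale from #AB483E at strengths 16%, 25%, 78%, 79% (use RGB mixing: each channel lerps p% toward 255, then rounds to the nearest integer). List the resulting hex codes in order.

#AB483E is rgb(171, 72, 62).
16%: (171 + 13.44 = 184.44→184, 72 + 29.28 = 101.28→101, 62 + 30.88 = 92.88→93) → #B8655D
25%: (171 + 21 = 192→192, 72 + 45.75 = 117.75→118, 62 + 48.25 = 110.25→110) → #C0766E
78%: (171 + 65.52 = 236.52→237, 72 + 142.74 = 214.74→215, 62 + 150.54 = 212.54→213) → #EDD7D5
79%: (171 + 66.36 = 237.36→237, 72 + 144.57 = 216.57→217, 62 + 152.47 = 214.47→214) → #EDD9D6

#B8655D, #C0766E, #EDD7D5, #EDD9D6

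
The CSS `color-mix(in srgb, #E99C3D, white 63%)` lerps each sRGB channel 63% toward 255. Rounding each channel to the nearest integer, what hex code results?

#F7DAB7

#E99C3D is rgb(233, 156, 61).
A 63% tint moves each channel 63% toward 255:
  R: 233 + 13.86 = 246.86 → 247
  G: 156 + 62.37 = 218.37 → 218
  B: 61 + 0.63×(255−61) = 61 + 122.22 = 183.22 → 183
rgb(247, 218, 183) = #F7DAB7.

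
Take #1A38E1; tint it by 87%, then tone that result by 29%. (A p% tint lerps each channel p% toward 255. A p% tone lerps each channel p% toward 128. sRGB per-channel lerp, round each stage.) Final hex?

#1A38E1 is rgb(26, 56, 225).
Per channel, c → c + 0.87(255 − c):
  R: 26 + 199.23 = 225.23 → 225
  G: 56 + 173.13 = 229.13 → 229
  B: 225 + 0.87×(255−225) = 225 + 26.1 = 251.1 → 251
After the tint: rgb(225, 229, 251) = #E1E5FB.
A 29% tone moves each channel 29% toward 128:
  R: 225 − 28.13 = 196.87 → 197
  G: 229 − 29.29 = 199.71 → 200
  B: 251 + 0.29×(128−251) = 251 − 35.67 = 215.33 → 215
rgb(197, 200, 215) = #C5C8D7.

#C5C8D7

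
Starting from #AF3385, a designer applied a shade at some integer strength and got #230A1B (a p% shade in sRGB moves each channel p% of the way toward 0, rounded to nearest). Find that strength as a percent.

#AF3385 is rgb(175, 51, 133); #230A1B is rgb(35, 10, 27).
On the R channel (widest range): 35 ≈ 175 + (p/100)(0 − 175), so p ≈ 100×(35 − 175)/(0 − 175) = -14000/-175 = 80.00.
p = 80 reproduces all three channels after rounding.

80%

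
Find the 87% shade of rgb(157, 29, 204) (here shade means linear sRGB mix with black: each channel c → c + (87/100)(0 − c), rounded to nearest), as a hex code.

#14041B

Lerp each channel 87% toward 0:
  R: 157 + 0.87×(0−157) = 157 − 136.59 = 20.41 → 20
  G: 29 + 0.87×(0−29) = 29 − 25.23 = 3.77 → 4
  B: 204 + 0.87×(0−204) = 204 − 177.48 = 26.52 → 27
rgb(20, 4, 27) = #14041B.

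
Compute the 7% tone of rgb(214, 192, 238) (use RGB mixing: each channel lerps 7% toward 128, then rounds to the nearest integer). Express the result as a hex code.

Per channel, c → c + 0.07(128 − c):
  R: 214 + 0.07×(128−214) = 214 − 6.02 = 207.98 → 208
  G: 192 − 4.48 = 187.52 → 188
  B: 238 + 0.07×(128−238) = 238 − 7.7 = 230.3 → 230
rgb(208, 188, 230) = #d0bce6.

#d0bce6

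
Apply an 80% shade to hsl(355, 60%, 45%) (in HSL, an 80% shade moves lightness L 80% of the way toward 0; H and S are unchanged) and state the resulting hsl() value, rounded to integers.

hsl(355, 60%, 9%)

L moves 80% from 45 toward 0: 45 − 36 = 9 → 9.
H and S are unchanged.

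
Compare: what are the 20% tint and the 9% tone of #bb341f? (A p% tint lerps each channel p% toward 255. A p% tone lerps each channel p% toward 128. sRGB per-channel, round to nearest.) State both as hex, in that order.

#c95d4c, #b63b28

#bb341f is rgb(187, 52, 31).
20% tint:
  R: 187 + 0.2×(255−187) = 187 + 13.6 = 200.6 → 201
  G: 52 + 40.6 = 92.6 → 93
  B: 31 + 44.8 = 75.8 → 76
  → #c95d4c
9% tone:
  R: 187 + 0.09×(128−187) = 187 − 5.31 = 181.69 → 182
  G: 52 + 0.09×(128−52) = 52 + 6.84 = 58.84 → 59
  B: 31 + 0.09×(128−31) = 31 + 8.73 = 39.73 → 40
  → #b63b28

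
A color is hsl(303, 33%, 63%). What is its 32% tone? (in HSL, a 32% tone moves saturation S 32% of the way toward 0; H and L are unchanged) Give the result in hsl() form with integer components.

hsl(303, 22%, 63%)

S moves 32% from 33 toward 0: 33 − 10.56 = 22.44 → 22.
H and L are unchanged.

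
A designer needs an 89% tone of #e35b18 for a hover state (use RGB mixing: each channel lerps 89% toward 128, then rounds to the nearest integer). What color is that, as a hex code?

#8b7c75

#e35b18 is rgb(227, 91, 24).
Per channel, c → c + 0.89(128 − c):
  R: 227 − 88.11 = 138.89 → 139
  G: 91 + 32.93 = 123.93 → 124
  B: 24 + 0.89×(128−24) = 24 + 92.56 = 116.56 → 117
rgb(139, 124, 117) = #8b7c75.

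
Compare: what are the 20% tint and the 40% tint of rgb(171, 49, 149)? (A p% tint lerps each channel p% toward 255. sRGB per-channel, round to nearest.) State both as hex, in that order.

#BC5AAA, #CD83BF

20% tint:
  R: 171 + 16.8 = 187.8 → 188
  G: 49 + 0.2×(255−49) = 49 + 41.2 = 90.2 → 90
  B: 149 + 0.2×(255−149) = 149 + 21.2 = 170.2 → 170
  → #BC5AAA
40% tint:
  R: 171 + 0.4×(255−171) = 171 + 33.6 = 204.6 → 205
  G: 49 + 82.4 = 131.4 → 131
  B: 149 + 42.4 = 191.4 → 191
  → #CD83BF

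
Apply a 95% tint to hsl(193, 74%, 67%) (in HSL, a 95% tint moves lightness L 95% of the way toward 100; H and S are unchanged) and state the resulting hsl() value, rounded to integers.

L moves 95% from 67 toward 100: 67 + 31.35 = 98.35 → 98.
H and S are unchanged.

hsl(193, 74%, 98%)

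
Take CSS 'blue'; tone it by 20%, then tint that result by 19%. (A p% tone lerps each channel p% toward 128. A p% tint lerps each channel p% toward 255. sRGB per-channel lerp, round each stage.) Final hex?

CSS blue is rgb(0, 0, 255).
Per channel, c → c + 0.2(128 − c):
  R: 0 + 25.6 = 25.6 → 26
  G: 0 + 25.6 = 25.6 → 26
  B: 255 − 25.4 = 229.6 → 230
After the tone: rgb(26, 26, 230) = #1A1AE6.
Per channel, c → c + 0.19(255 − c):
  R: 26 + 0.19×(255−26) = 26 + 43.51 = 69.51 → 70
  G: 26 + 43.51 = 69.51 → 70
  B: 230 + 0.19×(255−230) = 230 + 4.75 = 234.75 → 235
rgb(70, 70, 235) = #4646EB.

#4646EB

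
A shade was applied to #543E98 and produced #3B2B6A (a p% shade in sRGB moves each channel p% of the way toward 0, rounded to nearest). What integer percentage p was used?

#543E98 is rgb(84, 62, 152); #3B2B6A is rgb(59, 43, 106).
On the B channel (widest range): 106 ≈ 152 + (p/100)(0 − 152), so p ≈ 100×(106 − 152)/(0 − 152) = -4600/-152 = 30.26.
p = 30 reproduces all three channels after rounding.

30%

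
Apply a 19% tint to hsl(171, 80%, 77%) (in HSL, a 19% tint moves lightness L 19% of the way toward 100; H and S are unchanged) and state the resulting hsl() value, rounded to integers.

hsl(171, 80%, 81%)

L moves 19% from 77 toward 100: 77 + 4.37 = 81.37 → 81.
H and S are unchanged.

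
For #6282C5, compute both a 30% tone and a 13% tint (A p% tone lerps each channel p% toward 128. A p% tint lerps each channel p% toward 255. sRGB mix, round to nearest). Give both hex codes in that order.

#6282C5 is rgb(98, 130, 197).
30% tone:
  R: 98 + 0.3×(128−98) = 98 + 9 = 107 → 107
  G: 130 + 0.3×(128−130) = 130 − 0.6 = 129.4 → 129
  B: 197 − 20.7 = 176.3 → 176
  → #6B81B0
13% tint:
  R: 98 + 0.13×(255−98) = 98 + 20.41 = 118.41 → 118
  G: 130 + 0.13×(255−130) = 130 + 16.25 = 146.25 → 146
  B: 197 + 0.13×(255−197) = 197 + 7.54 = 204.54 → 205
  → #7692CD

#6B81B0, #7692CD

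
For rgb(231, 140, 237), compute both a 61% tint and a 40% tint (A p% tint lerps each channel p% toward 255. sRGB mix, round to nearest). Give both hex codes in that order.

#f6d2f8, #f1baf4

61% tint:
  R: 231 + 0.61×(255−231) = 231 + 14.64 = 245.64 → 246
  G: 140 + 70.15 = 210.15 → 210
  B: 237 + 0.61×(255−237) = 237 + 10.98 = 247.98 → 248
  → #f6d2f8
40% tint:
  R: 231 + 9.6 = 240.6 → 241
  G: 140 + 0.4×(255−140) = 140 + 46 = 186 → 186
  B: 237 + 7.2 = 244.2 → 244
  → #f1baf4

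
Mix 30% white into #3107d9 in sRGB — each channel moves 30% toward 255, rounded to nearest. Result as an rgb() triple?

#3107d9 is rgb(49, 7, 217).
Per channel, c → c + 0.3(255 − c):
  R: 49 + 61.8 = 110.8 → 111
  G: 7 + 74.4 = 81.4 → 81
  B: 217 + 0.3×(255−217) = 217 + 11.4 = 228.4 → 228

rgb(111, 81, 228)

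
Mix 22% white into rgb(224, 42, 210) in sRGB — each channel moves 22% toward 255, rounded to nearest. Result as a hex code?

#e759dc

A 22% tint moves each channel 22% toward 255:
  R: 224 + 0.22×(255−224) = 224 + 6.82 = 230.82 → 231
  G: 42 + 46.86 = 88.86 → 89
  B: 210 + 0.22×(255−210) = 210 + 9.9 = 219.9 → 220
rgb(231, 89, 220) = #e759dc.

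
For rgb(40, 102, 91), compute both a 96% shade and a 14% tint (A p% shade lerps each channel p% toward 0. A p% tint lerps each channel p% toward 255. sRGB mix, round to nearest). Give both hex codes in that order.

#020404, #467b72

96% shade:
  R: 40 + 0.96×(0−40) = 40 − 38.4 = 1.6 → 2
  G: 102 − 97.92 = 4.08 → 4
  B: 91 − 87.36 = 3.64 → 4
  → #020404
14% tint:
  R: 40 + 0.14×(255−40) = 40 + 30.1 = 70.1 → 70
  G: 102 + 21.42 = 123.42 → 123
  B: 91 + 22.96 = 113.96 → 114
  → #467b72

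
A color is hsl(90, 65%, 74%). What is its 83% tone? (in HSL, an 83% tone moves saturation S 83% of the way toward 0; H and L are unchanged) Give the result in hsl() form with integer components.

hsl(90, 11%, 74%)

S moves 83% from 65 toward 0: 65 − 53.95 = 11.05 → 11.
H and L are unchanged.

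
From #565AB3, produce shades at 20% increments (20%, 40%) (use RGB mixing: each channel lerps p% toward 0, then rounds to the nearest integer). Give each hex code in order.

#45488F, #34366B

#565AB3 is rgb(86, 90, 179).
20%: (86 − 17.2 = 68.8→69, 90 − 18 = 72→72, 179 − 35.8 = 143.2→143) → #45488F
40%: (86 − 34.4 = 51.6→52, 90 − 36 = 54→54, 179 − 71.6 = 107.4→107) → #34366B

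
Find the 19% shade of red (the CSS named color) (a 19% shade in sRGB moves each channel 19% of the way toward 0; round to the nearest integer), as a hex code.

CSS red is rgb(255, 0, 0).
A 19% shade moves each channel 19% toward 0:
  R: 255 + 0.19×(0−255) = 255 − 48.45 = 206.55 → 207
  G: 0 + 0 = 0 → 0
  B: 0 + 0.19×(0−0) = 0 + 0 = 0 → 0
rgb(207, 0, 0) = #CF0000.

#CF0000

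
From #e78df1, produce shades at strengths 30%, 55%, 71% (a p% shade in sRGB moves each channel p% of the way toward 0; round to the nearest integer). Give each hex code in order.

#a263a9, #683f6c, #432946

#e78df1 is rgb(231, 141, 241).
30%: (231 − 69.3 = 161.7→162, 141 − 42.3 = 98.7→99, 241 − 72.3 = 168.7→169) → #a263a9
55%: (231 − 127.05 = 103.95→104, 141 − 77.55 = 63.45→63, 241 − 132.55 = 108.45→108) → #683f6c
71%: (231 − 164.01 = 66.99→67, 141 − 100.11 = 40.89→41, 241 − 171.11 = 69.89→70) → #432946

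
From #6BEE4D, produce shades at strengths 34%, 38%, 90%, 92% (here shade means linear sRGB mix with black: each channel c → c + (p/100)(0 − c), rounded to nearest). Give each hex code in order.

#6BEE4D is rgb(107, 238, 77).
34%: (107 − 36.38 = 70.62→71, 238 − 80.92 = 157.08→157, 77 − 26.18 = 50.82→51) → #479D33
38%: (107 − 40.66 = 66.34→66, 238 − 90.44 = 147.56→148, 77 − 29.26 = 47.74→48) → #429430
90%: (107 − 96.3 = 10.7→11, 238 − 214.2 = 23.8→24, 77 − 69.3 = 7.7→8) → #0B1808
92%: (107 − 98.44 = 8.56→9, 238 − 218.96 = 19.04→19, 77 − 70.84 = 6.16→6) → #091306

#479D33, #429430, #0B1808, #091306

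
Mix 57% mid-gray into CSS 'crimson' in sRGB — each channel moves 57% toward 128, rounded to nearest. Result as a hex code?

#A85263

CSS crimson is rgb(220, 20, 60).
Lerp each channel 57% toward 128:
  R: 220 + 0.57×(128−220) = 220 − 52.44 = 167.56 → 168
  G: 20 + 61.56 = 81.56 → 82
  B: 60 + 0.57×(128−60) = 60 + 38.76 = 98.76 → 99
rgb(168, 82, 99) = #A85263.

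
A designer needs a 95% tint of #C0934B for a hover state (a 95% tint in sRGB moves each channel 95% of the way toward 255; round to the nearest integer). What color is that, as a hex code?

#C0934B is rgb(192, 147, 75).
Per channel, c → c + 0.95(255 − c):
  R: 192 + 0.95×(255−192) = 192 + 59.85 = 251.85 → 252
  G: 147 + 0.95×(255−147) = 147 + 102.6 = 249.6 → 250
  B: 75 + 0.95×(255−75) = 75 + 171 = 246 → 246
rgb(252, 250, 246) = #FCFAF6.

#FCFAF6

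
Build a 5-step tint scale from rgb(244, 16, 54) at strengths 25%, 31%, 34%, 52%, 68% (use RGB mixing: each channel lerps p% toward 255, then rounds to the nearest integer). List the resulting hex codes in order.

#F74C68, #F75A74, #F8617A, #FA8C9F, #FBB3BF

25%: (244 + 2.75 = 246.75→247, 16 + 59.75 = 75.75→76, 54 + 50.25 = 104.25→104) → #F74C68
31%: (244 + 3.41 = 247.41→247, 16 + 74.09 = 90.09→90, 54 + 62.31 = 116.31→116) → #F75A74
34%: (244 + 3.74 = 247.74→248, 16 + 81.26 = 97.26→97, 54 + 68.34 = 122.34→122) → #F8617A
52%: (244 + 5.72 = 249.72→250, 16 + 124.28 = 140.28→140, 54 + 104.52 = 158.52→159) → #FA8C9F
68%: (244 + 7.48 = 251.48→251, 16 + 162.52 = 178.52→179, 54 + 136.68 = 190.68→191) → #FBB3BF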